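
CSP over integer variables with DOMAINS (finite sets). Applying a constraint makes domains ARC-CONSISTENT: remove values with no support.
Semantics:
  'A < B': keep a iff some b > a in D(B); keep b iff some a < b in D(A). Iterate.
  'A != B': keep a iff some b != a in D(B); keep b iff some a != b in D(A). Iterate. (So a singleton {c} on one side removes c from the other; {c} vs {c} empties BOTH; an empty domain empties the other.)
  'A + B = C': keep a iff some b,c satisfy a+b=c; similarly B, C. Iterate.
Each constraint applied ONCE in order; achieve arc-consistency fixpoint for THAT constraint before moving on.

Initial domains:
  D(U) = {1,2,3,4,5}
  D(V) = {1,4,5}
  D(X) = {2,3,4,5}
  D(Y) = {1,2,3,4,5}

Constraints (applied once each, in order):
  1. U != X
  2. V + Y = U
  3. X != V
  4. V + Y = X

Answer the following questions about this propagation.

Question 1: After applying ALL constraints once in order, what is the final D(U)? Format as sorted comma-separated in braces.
Answer: {2,3,4,5}

Derivation:
Constraint 1 (U != X) on D(U)={1,2,3,4,5} D(X)={2,3,4,5}: no change
Constraint 2 (V + Y = U) on D(V)={1,4,5} D(Y)={1,2,3,4,5} D(U)={1,2,3,4,5}: V {1,4,5}->{1,4}; Y {1,2,3,4,5}->{1,2,3,4}; U {1,2,3,4,5}->{2,3,4,5}
Constraint 3 (X != V) on D(X)={2,3,4,5} D(V)={1,4}: no change
Constraint 4 (V + Y = X) on D(V)={1,4} D(Y)={1,2,3,4} D(X)={2,3,4,5}: no change
So after all 4 constraints: D(U) = {2,3,4,5}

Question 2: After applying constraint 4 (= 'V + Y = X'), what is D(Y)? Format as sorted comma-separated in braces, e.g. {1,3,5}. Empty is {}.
Answer: {1,2,3,4}

Derivation:
Constraint 1 (U != X) on D(U)={1,2,3,4,5} D(X)={2,3,4,5}: no change
Constraint 2 (V + Y = U) on D(V)={1,4,5} D(Y)={1,2,3,4,5} D(U)={1,2,3,4,5}: V {1,4,5}->{1,4}; Y {1,2,3,4,5}->{1,2,3,4}; U {1,2,3,4,5}->{2,3,4,5}
Constraint 3 (X != V) on D(X)={2,3,4,5} D(V)={1,4}: no change
Constraint 4 (V + Y = X) on D(V)={1,4} D(Y)={1,2,3,4} D(X)={2,3,4,5}: no change
So after constraint 4: D(Y) = {1,2,3,4}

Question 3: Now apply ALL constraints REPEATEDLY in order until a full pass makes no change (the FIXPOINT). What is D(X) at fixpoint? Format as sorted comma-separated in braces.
Answer: {2,3,4,5}

Derivation:
pass 0 (initial): D(X)={2,3,4,5}
pass 1: U {1,2,3,4,5}->{2,3,4,5}; V {1,4,5}->{1,4}; Y {1,2,3,4,5}->{1,2,3,4}
pass 2: no change
Fixpoint after 2 passes: D(X) = {2,3,4,5}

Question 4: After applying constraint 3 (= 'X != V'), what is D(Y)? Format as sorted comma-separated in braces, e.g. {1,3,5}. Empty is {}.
Constraint 1 (U != X) on D(U)={1,2,3,4,5} D(X)={2,3,4,5}: no change
Constraint 2 (V + Y = U) on D(V)={1,4,5} D(Y)={1,2,3,4,5} D(U)={1,2,3,4,5}: V {1,4,5}->{1,4}; Y {1,2,3,4,5}->{1,2,3,4}; U {1,2,3,4,5}->{2,3,4,5}
Constraint 3 (X != V) on D(X)={2,3,4,5} D(V)={1,4}: no change
So after constraint 3: D(Y) = {1,2,3,4}

Answer: {1,2,3,4}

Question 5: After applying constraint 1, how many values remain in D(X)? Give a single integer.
Constraint 1 (U != X) on D(U)={1,2,3,4,5} D(X)={2,3,4,5}: no change
So after constraint 1: D(X)={2,3,4,5}, size = 4

Answer: 4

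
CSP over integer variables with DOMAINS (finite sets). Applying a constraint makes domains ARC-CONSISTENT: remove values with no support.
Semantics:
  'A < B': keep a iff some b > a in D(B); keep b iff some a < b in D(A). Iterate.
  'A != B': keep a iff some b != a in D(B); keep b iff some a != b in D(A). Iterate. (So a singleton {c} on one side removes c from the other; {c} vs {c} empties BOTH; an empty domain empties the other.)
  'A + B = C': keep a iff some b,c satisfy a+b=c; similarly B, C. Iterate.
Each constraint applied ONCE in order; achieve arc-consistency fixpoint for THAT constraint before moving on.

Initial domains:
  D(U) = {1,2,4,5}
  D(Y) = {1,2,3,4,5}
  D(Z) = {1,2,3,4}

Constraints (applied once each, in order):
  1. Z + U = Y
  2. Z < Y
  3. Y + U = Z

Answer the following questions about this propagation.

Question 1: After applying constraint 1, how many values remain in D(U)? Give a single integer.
Answer: 3

Derivation:
Constraint 1 (Z + U = Y) on D(Z)={1,2,3,4} D(U)={1,2,4,5} D(Y)={1,2,3,4,5}: U {1,2,4,5}->{1,2,4}; Y {1,2,3,4,5}->{2,3,4,5}
So after constraint 1: D(U)={1,2,4}, size = 3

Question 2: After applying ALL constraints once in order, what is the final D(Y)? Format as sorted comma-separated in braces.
Constraint 1 (Z + U = Y) on D(Z)={1,2,3,4} D(U)={1,2,4,5} D(Y)={1,2,3,4,5}: U {1,2,4,5}->{1,2,4}; Y {1,2,3,4,5}->{2,3,4,5}
Constraint 2 (Z < Y) on D(Z)={1,2,3,4} D(Y)={2,3,4,5}: no change
Constraint 3 (Y + U = Z) on D(Y)={2,3,4,5} D(U)={1,2,4} D(Z)={1,2,3,4}: Y {2,3,4,5}->{2,3}; U {1,2,4}->{1,2}; Z {1,2,3,4}->{3,4}
So after all 3 constraints: D(Y) = {2,3}

Answer: {2,3}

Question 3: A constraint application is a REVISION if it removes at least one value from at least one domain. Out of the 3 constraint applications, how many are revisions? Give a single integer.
Constraint 1 (Z + U = Y) on D(Z)={1,2,3,4} D(U)={1,2,4,5} D(Y)={1,2,3,4,5}: U {1,2,4,5}->{1,2,4}; Y {1,2,3,4,5}->{2,3,4,5} => REVISION
Constraint 2 (Z < Y) on D(Z)={1,2,3,4} D(Y)={2,3,4,5}: no change => not a revision
Constraint 3 (Y + U = Z) on D(Y)={2,3,4,5} D(U)={1,2,4} D(Z)={1,2,3,4}: Y {2,3,4,5}->{2,3}; U {1,2,4}->{1,2}; Z {1,2,3,4}->{3,4} => REVISION
Total revisions = 2

Answer: 2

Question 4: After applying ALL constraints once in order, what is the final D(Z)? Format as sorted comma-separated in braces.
Constraint 1 (Z + U = Y) on D(Z)={1,2,3,4} D(U)={1,2,4,5} D(Y)={1,2,3,4,5}: U {1,2,4,5}->{1,2,4}; Y {1,2,3,4,5}->{2,3,4,5}
Constraint 2 (Z < Y) on D(Z)={1,2,3,4} D(Y)={2,3,4,5}: no change
Constraint 3 (Y + U = Z) on D(Y)={2,3,4,5} D(U)={1,2,4} D(Z)={1,2,3,4}: Y {2,3,4,5}->{2,3}; U {1,2,4}->{1,2}; Z {1,2,3,4}->{3,4}
So after all 3 constraints: D(Z) = {3,4}

Answer: {3,4}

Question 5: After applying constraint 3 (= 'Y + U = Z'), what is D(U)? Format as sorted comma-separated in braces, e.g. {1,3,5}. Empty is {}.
Answer: {1,2}

Derivation:
Constraint 1 (Z + U = Y) on D(Z)={1,2,3,4} D(U)={1,2,4,5} D(Y)={1,2,3,4,5}: U {1,2,4,5}->{1,2,4}; Y {1,2,3,4,5}->{2,3,4,5}
Constraint 2 (Z < Y) on D(Z)={1,2,3,4} D(Y)={2,3,4,5}: no change
Constraint 3 (Y + U = Z) on D(Y)={2,3,4,5} D(U)={1,2,4} D(Z)={1,2,3,4}: Y {2,3,4,5}->{2,3}; U {1,2,4}->{1,2}; Z {1,2,3,4}->{3,4}
So after constraint 3: D(U) = {1,2}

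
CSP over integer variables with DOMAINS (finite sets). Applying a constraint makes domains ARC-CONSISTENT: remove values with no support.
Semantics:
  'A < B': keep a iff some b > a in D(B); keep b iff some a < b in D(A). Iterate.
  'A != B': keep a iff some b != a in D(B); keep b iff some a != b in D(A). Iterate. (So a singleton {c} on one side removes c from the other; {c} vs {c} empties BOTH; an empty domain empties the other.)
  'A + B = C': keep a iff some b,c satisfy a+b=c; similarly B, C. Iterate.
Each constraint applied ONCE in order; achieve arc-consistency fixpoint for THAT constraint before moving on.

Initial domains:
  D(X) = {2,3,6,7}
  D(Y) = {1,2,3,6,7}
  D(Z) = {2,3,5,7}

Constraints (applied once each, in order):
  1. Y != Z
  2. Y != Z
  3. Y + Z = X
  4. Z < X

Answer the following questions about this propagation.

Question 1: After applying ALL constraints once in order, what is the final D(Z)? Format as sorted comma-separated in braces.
Constraint 1 (Y != Z) on D(Y)={1,2,3,6,7} D(Z)={2,3,5,7}: no change
Constraint 2 (Y != Z) on D(Y)={1,2,3,6,7} D(Z)={2,3,5,7}: no change
Constraint 3 (Y + Z = X) on D(Y)={1,2,3,6,7} D(Z)={2,3,5,7} D(X)={2,3,6,7}: Y {1,2,3,6,7}->{1,2,3}; Z {2,3,5,7}->{2,3,5}; X {2,3,6,7}->{3,6,7}
Constraint 4 (Z < X) on D(Z)={2,3,5} D(X)={3,6,7}: no change
So after all 4 constraints: D(Z) = {2,3,5}

Answer: {2,3,5}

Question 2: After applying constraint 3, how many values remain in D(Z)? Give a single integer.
Answer: 3

Derivation:
Constraint 1 (Y != Z) on D(Y)={1,2,3,6,7} D(Z)={2,3,5,7}: no change
Constraint 2 (Y != Z) on D(Y)={1,2,3,6,7} D(Z)={2,3,5,7}: no change
Constraint 3 (Y + Z = X) on D(Y)={1,2,3,6,7} D(Z)={2,3,5,7} D(X)={2,3,6,7}: Y {1,2,3,6,7}->{1,2,3}; Z {2,3,5,7}->{2,3,5}; X {2,3,6,7}->{3,6,7}
So after constraint 3: D(Z)={2,3,5}, size = 3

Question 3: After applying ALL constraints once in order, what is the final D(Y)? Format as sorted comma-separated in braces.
Constraint 1 (Y != Z) on D(Y)={1,2,3,6,7} D(Z)={2,3,5,7}: no change
Constraint 2 (Y != Z) on D(Y)={1,2,3,6,7} D(Z)={2,3,5,7}: no change
Constraint 3 (Y + Z = X) on D(Y)={1,2,3,6,7} D(Z)={2,3,5,7} D(X)={2,3,6,7}: Y {1,2,3,6,7}->{1,2,3}; Z {2,3,5,7}->{2,3,5}; X {2,3,6,7}->{3,6,7}
Constraint 4 (Z < X) on D(Z)={2,3,5} D(X)={3,6,7}: no change
So after all 4 constraints: D(Y) = {1,2,3}

Answer: {1,2,3}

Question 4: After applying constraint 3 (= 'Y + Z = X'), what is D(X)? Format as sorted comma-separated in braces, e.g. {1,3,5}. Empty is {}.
Answer: {3,6,7}

Derivation:
Constraint 1 (Y != Z) on D(Y)={1,2,3,6,7} D(Z)={2,3,5,7}: no change
Constraint 2 (Y != Z) on D(Y)={1,2,3,6,7} D(Z)={2,3,5,7}: no change
Constraint 3 (Y + Z = X) on D(Y)={1,2,3,6,7} D(Z)={2,3,5,7} D(X)={2,3,6,7}: Y {1,2,3,6,7}->{1,2,3}; Z {2,3,5,7}->{2,3,5}; X {2,3,6,7}->{3,6,7}
So after constraint 3: D(X) = {3,6,7}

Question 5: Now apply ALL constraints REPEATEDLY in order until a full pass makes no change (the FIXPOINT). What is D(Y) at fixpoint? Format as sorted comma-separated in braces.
pass 0 (initial): D(Y)={1,2,3,6,7}
pass 1: X {2,3,6,7}->{3,6,7}; Y {1,2,3,6,7}->{1,2,3}; Z {2,3,5,7}->{2,3,5}
pass 2: no change
Fixpoint after 2 passes: D(Y) = {1,2,3}

Answer: {1,2,3}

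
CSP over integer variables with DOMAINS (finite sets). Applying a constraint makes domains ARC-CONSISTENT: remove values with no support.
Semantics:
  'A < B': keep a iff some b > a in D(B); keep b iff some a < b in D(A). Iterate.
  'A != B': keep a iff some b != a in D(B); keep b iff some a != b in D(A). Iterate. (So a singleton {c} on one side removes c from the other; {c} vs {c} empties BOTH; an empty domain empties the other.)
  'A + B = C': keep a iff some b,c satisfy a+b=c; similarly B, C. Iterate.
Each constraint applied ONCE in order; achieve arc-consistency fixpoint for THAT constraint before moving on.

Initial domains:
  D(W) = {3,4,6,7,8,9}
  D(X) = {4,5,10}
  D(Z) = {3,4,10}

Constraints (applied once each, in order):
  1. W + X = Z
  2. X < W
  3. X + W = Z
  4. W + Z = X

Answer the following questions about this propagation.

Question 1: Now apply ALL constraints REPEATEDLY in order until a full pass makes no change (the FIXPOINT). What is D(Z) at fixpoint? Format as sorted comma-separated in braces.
Answer: {}

Derivation:
pass 0 (initial): D(Z)={3,4,10}
pass 1: W {3,4,6,7,8,9}->{}; X {4,5,10}->{}; Z {3,4,10}->{}
pass 2: no change
Fixpoint after 2 passes: D(Z) = {}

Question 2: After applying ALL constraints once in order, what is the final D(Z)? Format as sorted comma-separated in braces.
Constraint 1 (W + X = Z) on D(W)={3,4,6,7,8,9} D(X)={4,5,10} D(Z)={3,4,10}: W {3,4,6,7,8,9}->{6}; X {4,5,10}->{4}; Z {3,4,10}->{10}
Constraint 2 (X < W) on D(X)={4} D(W)={6}: no change
Constraint 3 (X + W = Z) on D(X)={4} D(W)={6} D(Z)={10}: no change
Constraint 4 (W + Z = X) on D(W)={6} D(Z)={10} D(X)={4}: W {6}->{}; Z {10}->{}; X {4}->{}
So after all 4 constraints: D(Z) = {}

Answer: {}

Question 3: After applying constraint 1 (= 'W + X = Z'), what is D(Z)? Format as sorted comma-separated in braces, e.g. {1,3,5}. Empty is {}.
Constraint 1 (W + X = Z) on D(W)={3,4,6,7,8,9} D(X)={4,5,10} D(Z)={3,4,10}: W {3,4,6,7,8,9}->{6}; X {4,5,10}->{4}; Z {3,4,10}->{10}
So after constraint 1: D(Z) = {10}

Answer: {10}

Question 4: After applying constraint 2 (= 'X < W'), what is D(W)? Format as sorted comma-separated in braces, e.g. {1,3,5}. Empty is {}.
Constraint 1 (W + X = Z) on D(W)={3,4,6,7,8,9} D(X)={4,5,10} D(Z)={3,4,10}: W {3,4,6,7,8,9}->{6}; X {4,5,10}->{4}; Z {3,4,10}->{10}
Constraint 2 (X < W) on D(X)={4} D(W)={6}: no change
So after constraint 2: D(W) = {6}

Answer: {6}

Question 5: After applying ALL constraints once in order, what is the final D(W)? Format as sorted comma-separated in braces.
Answer: {}

Derivation:
Constraint 1 (W + X = Z) on D(W)={3,4,6,7,8,9} D(X)={4,5,10} D(Z)={3,4,10}: W {3,4,6,7,8,9}->{6}; X {4,5,10}->{4}; Z {3,4,10}->{10}
Constraint 2 (X < W) on D(X)={4} D(W)={6}: no change
Constraint 3 (X + W = Z) on D(X)={4} D(W)={6} D(Z)={10}: no change
Constraint 4 (W + Z = X) on D(W)={6} D(Z)={10} D(X)={4}: W {6}->{}; Z {10}->{}; X {4}->{}
So after all 4 constraints: D(W) = {}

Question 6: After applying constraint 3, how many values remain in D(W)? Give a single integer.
Constraint 1 (W + X = Z) on D(W)={3,4,6,7,8,9} D(X)={4,5,10} D(Z)={3,4,10}: W {3,4,6,7,8,9}->{6}; X {4,5,10}->{4}; Z {3,4,10}->{10}
Constraint 2 (X < W) on D(X)={4} D(W)={6}: no change
Constraint 3 (X + W = Z) on D(X)={4} D(W)={6} D(Z)={10}: no change
So after constraint 3: D(W)={6}, size = 1

Answer: 1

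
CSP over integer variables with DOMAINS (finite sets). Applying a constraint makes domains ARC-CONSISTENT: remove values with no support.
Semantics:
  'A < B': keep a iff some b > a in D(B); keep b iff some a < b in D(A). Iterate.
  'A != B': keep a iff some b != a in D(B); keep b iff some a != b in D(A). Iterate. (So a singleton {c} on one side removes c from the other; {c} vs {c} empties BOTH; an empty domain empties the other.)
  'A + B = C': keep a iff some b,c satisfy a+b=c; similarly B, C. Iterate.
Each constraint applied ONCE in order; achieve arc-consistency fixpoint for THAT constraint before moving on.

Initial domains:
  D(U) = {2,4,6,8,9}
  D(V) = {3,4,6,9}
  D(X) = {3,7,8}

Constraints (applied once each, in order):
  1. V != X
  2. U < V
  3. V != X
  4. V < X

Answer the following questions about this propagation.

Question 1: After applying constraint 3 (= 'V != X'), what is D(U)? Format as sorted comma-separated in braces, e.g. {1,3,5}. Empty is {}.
Constraint 1 (V != X) on D(V)={3,4,6,9} D(X)={3,7,8}: no change
Constraint 2 (U < V) on D(U)={2,4,6,8,9} D(V)={3,4,6,9}: U {2,4,6,8,9}->{2,4,6,8}
Constraint 3 (V != X) on D(V)={3,4,6,9} D(X)={3,7,8}: no change
So after constraint 3: D(U) = {2,4,6,8}

Answer: {2,4,6,8}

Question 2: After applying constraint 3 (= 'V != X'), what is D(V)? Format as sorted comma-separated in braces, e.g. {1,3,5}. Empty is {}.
Constraint 1 (V != X) on D(V)={3,4,6,9} D(X)={3,7,8}: no change
Constraint 2 (U < V) on D(U)={2,4,6,8,9} D(V)={3,4,6,9}: U {2,4,6,8,9}->{2,4,6,8}
Constraint 3 (V != X) on D(V)={3,4,6,9} D(X)={3,7,8}: no change
So after constraint 3: D(V) = {3,4,6,9}

Answer: {3,4,6,9}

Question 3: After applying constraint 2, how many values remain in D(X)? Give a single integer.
Constraint 1 (V != X) on D(V)={3,4,6,9} D(X)={3,7,8}: no change
Constraint 2 (U < V) on D(U)={2,4,6,8,9} D(V)={3,4,6,9}: U {2,4,6,8,9}->{2,4,6,8}
So after constraint 2: D(X)={3,7,8}, size = 3

Answer: 3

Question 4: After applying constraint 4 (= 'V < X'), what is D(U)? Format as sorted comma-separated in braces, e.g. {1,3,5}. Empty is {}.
Constraint 1 (V != X) on D(V)={3,4,6,9} D(X)={3,7,8}: no change
Constraint 2 (U < V) on D(U)={2,4,6,8,9} D(V)={3,4,6,9}: U {2,4,6,8,9}->{2,4,6,8}
Constraint 3 (V != X) on D(V)={3,4,6,9} D(X)={3,7,8}: no change
Constraint 4 (V < X) on D(V)={3,4,6,9} D(X)={3,7,8}: V {3,4,6,9}->{3,4,6}; X {3,7,8}->{7,8}
So after constraint 4: D(U) = {2,4,6,8}

Answer: {2,4,6,8}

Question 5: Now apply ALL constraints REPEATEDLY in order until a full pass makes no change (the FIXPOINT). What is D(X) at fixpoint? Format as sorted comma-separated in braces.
pass 0 (initial): D(X)={3,7,8}
pass 1: U {2,4,6,8,9}->{2,4,6,8}; V {3,4,6,9}->{3,4,6}; X {3,7,8}->{7,8}
pass 2: U {2,4,6,8}->{2,4}
pass 3: no change
Fixpoint after 3 passes: D(X) = {7,8}

Answer: {7,8}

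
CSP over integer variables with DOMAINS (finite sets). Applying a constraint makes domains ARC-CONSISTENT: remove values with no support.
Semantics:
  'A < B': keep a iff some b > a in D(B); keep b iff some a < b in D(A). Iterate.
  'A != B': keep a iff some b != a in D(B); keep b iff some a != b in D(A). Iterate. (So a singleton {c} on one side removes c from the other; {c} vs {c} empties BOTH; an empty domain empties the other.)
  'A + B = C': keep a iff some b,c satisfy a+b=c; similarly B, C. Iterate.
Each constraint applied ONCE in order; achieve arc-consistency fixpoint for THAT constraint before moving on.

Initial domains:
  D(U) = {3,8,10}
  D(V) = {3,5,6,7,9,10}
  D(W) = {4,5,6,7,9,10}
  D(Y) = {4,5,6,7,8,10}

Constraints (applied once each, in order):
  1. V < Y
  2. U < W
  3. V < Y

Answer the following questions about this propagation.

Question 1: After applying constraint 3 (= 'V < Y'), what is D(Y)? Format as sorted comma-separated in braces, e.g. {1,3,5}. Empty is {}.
Answer: {4,5,6,7,8,10}

Derivation:
Constraint 1 (V < Y) on D(V)={3,5,6,7,9,10} D(Y)={4,5,6,7,8,10}: V {3,5,6,7,9,10}->{3,5,6,7,9}
Constraint 2 (U < W) on D(U)={3,8,10} D(W)={4,5,6,7,9,10}: U {3,8,10}->{3,8}
Constraint 3 (V < Y) on D(V)={3,5,6,7,9} D(Y)={4,5,6,7,8,10}: no change
So after constraint 3: D(Y) = {4,5,6,7,8,10}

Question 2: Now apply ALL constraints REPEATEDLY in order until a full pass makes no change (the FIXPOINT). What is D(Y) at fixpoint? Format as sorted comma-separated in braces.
Answer: {4,5,6,7,8,10}

Derivation:
pass 0 (initial): D(Y)={4,5,6,7,8,10}
pass 1: U {3,8,10}->{3,8}; V {3,5,6,7,9,10}->{3,5,6,7,9}
pass 2: no change
Fixpoint after 2 passes: D(Y) = {4,5,6,7,8,10}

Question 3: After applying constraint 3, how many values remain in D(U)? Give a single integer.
Constraint 1 (V < Y) on D(V)={3,5,6,7,9,10} D(Y)={4,5,6,7,8,10}: V {3,5,6,7,9,10}->{3,5,6,7,9}
Constraint 2 (U < W) on D(U)={3,8,10} D(W)={4,5,6,7,9,10}: U {3,8,10}->{3,8}
Constraint 3 (V < Y) on D(V)={3,5,6,7,9} D(Y)={4,5,6,7,8,10}: no change
So after constraint 3: D(U)={3,8}, size = 2

Answer: 2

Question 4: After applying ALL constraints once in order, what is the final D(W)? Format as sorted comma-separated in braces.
Constraint 1 (V < Y) on D(V)={3,5,6,7,9,10} D(Y)={4,5,6,7,8,10}: V {3,5,6,7,9,10}->{3,5,6,7,9}
Constraint 2 (U < W) on D(U)={3,8,10} D(W)={4,5,6,7,9,10}: U {3,8,10}->{3,8}
Constraint 3 (V < Y) on D(V)={3,5,6,7,9} D(Y)={4,5,6,7,8,10}: no change
So after all 3 constraints: D(W) = {4,5,6,7,9,10}

Answer: {4,5,6,7,9,10}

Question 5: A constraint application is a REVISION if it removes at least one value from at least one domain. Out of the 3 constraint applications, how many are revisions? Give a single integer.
Answer: 2

Derivation:
Constraint 1 (V < Y) on D(V)={3,5,6,7,9,10} D(Y)={4,5,6,7,8,10}: V {3,5,6,7,9,10}->{3,5,6,7,9} => REVISION
Constraint 2 (U < W) on D(U)={3,8,10} D(W)={4,5,6,7,9,10}: U {3,8,10}->{3,8} => REVISION
Constraint 3 (V < Y) on D(V)={3,5,6,7,9} D(Y)={4,5,6,7,8,10}: no change => not a revision
Total revisions = 2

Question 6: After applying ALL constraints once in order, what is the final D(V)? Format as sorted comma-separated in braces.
Answer: {3,5,6,7,9}

Derivation:
Constraint 1 (V < Y) on D(V)={3,5,6,7,9,10} D(Y)={4,5,6,7,8,10}: V {3,5,6,7,9,10}->{3,5,6,7,9}
Constraint 2 (U < W) on D(U)={3,8,10} D(W)={4,5,6,7,9,10}: U {3,8,10}->{3,8}
Constraint 3 (V < Y) on D(V)={3,5,6,7,9} D(Y)={4,5,6,7,8,10}: no change
So after all 3 constraints: D(V) = {3,5,6,7,9}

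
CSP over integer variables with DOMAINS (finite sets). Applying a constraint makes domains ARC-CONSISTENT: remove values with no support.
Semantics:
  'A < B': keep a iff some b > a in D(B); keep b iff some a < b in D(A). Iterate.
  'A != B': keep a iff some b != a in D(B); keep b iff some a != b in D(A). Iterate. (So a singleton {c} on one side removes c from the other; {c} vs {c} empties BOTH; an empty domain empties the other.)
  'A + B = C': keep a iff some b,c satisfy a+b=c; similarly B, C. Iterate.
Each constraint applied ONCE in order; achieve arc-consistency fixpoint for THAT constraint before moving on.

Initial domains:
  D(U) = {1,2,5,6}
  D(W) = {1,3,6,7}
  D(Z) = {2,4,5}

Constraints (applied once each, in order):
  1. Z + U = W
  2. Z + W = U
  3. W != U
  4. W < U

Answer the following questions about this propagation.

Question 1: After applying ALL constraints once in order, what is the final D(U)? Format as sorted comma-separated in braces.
Constraint 1 (Z + U = W) on D(Z)={2,4,5} D(U)={1,2,5,6} D(W)={1,3,6,7}: U {1,2,5,6}->{1,2,5}; W {1,3,6,7}->{3,6,7}
Constraint 2 (Z + W = U) on D(Z)={2,4,5} D(W)={3,6,7} D(U)={1,2,5}: Z {2,4,5}->{2}; W {3,6,7}->{3}; U {1,2,5}->{5}
Constraint 3 (W != U) on D(W)={3} D(U)={5}: no change
Constraint 4 (W < U) on D(W)={3} D(U)={5}: no change
So after all 4 constraints: D(U) = {5}

Answer: {5}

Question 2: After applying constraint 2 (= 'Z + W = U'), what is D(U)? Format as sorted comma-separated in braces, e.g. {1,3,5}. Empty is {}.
Constraint 1 (Z + U = W) on D(Z)={2,4,5} D(U)={1,2,5,6} D(W)={1,3,6,7}: U {1,2,5,6}->{1,2,5}; W {1,3,6,7}->{3,6,7}
Constraint 2 (Z + W = U) on D(Z)={2,4,5} D(W)={3,6,7} D(U)={1,2,5}: Z {2,4,5}->{2}; W {3,6,7}->{3}; U {1,2,5}->{5}
So after constraint 2: D(U) = {5}

Answer: {5}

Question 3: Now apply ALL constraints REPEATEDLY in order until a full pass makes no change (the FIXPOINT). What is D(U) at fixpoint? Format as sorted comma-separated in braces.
pass 0 (initial): D(U)={1,2,5,6}
pass 1: U {1,2,5,6}->{5}; W {1,3,6,7}->{3}; Z {2,4,5}->{2}
pass 2: U {5}->{}; W {3}->{}; Z {2}->{}
pass 3: no change
Fixpoint after 3 passes: D(U) = {}

Answer: {}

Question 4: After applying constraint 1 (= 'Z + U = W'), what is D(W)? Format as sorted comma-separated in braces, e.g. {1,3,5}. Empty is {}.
Constraint 1 (Z + U = W) on D(Z)={2,4,5} D(U)={1,2,5,6} D(W)={1,3,6,7}: U {1,2,5,6}->{1,2,5}; W {1,3,6,7}->{3,6,7}
So after constraint 1: D(W) = {3,6,7}

Answer: {3,6,7}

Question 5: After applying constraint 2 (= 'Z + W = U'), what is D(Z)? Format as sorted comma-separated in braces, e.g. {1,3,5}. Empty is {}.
Answer: {2}

Derivation:
Constraint 1 (Z + U = W) on D(Z)={2,4,5} D(U)={1,2,5,6} D(W)={1,3,6,7}: U {1,2,5,6}->{1,2,5}; W {1,3,6,7}->{3,6,7}
Constraint 2 (Z + W = U) on D(Z)={2,4,5} D(W)={3,6,7} D(U)={1,2,5}: Z {2,4,5}->{2}; W {3,6,7}->{3}; U {1,2,5}->{5}
So after constraint 2: D(Z) = {2}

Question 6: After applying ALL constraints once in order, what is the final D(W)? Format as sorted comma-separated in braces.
Constraint 1 (Z + U = W) on D(Z)={2,4,5} D(U)={1,2,5,6} D(W)={1,3,6,7}: U {1,2,5,6}->{1,2,5}; W {1,3,6,7}->{3,6,7}
Constraint 2 (Z + W = U) on D(Z)={2,4,5} D(W)={3,6,7} D(U)={1,2,5}: Z {2,4,5}->{2}; W {3,6,7}->{3}; U {1,2,5}->{5}
Constraint 3 (W != U) on D(W)={3} D(U)={5}: no change
Constraint 4 (W < U) on D(W)={3} D(U)={5}: no change
So after all 4 constraints: D(W) = {3}

Answer: {3}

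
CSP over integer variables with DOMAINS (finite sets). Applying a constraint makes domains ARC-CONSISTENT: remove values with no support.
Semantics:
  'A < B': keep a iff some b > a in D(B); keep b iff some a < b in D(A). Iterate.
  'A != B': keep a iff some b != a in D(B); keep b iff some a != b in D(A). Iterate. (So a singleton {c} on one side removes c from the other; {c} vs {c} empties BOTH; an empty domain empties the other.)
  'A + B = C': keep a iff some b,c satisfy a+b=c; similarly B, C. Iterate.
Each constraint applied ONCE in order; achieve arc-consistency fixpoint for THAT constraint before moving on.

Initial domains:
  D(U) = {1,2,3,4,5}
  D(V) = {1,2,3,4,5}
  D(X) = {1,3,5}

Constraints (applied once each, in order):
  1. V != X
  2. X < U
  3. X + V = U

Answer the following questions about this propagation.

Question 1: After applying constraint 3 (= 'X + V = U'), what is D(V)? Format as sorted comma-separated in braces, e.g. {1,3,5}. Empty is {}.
Answer: {1,2,3,4}

Derivation:
Constraint 1 (V != X) on D(V)={1,2,3,4,5} D(X)={1,3,5}: no change
Constraint 2 (X < U) on D(X)={1,3,5} D(U)={1,2,3,4,5}: X {1,3,5}->{1,3}; U {1,2,3,4,5}->{2,3,4,5}
Constraint 3 (X + V = U) on D(X)={1,3} D(V)={1,2,3,4,5} D(U)={2,3,4,5}: V {1,2,3,4,5}->{1,2,3,4}
So after constraint 3: D(V) = {1,2,3,4}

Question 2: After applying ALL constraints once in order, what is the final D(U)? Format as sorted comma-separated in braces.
Answer: {2,3,4,5}

Derivation:
Constraint 1 (V != X) on D(V)={1,2,3,4,5} D(X)={1,3,5}: no change
Constraint 2 (X < U) on D(X)={1,3,5} D(U)={1,2,3,4,5}: X {1,3,5}->{1,3}; U {1,2,3,4,5}->{2,3,4,5}
Constraint 3 (X + V = U) on D(X)={1,3} D(V)={1,2,3,4,5} D(U)={2,3,4,5}: V {1,2,3,4,5}->{1,2,3,4}
So after all 3 constraints: D(U) = {2,3,4,5}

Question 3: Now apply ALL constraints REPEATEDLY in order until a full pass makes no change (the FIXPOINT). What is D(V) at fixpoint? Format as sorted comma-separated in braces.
Answer: {1,2,3,4}

Derivation:
pass 0 (initial): D(V)={1,2,3,4,5}
pass 1: U {1,2,3,4,5}->{2,3,4,5}; V {1,2,3,4,5}->{1,2,3,4}; X {1,3,5}->{1,3}
pass 2: no change
Fixpoint after 2 passes: D(V) = {1,2,3,4}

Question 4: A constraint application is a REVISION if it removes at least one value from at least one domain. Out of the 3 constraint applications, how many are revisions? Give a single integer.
Constraint 1 (V != X) on D(V)={1,2,3,4,5} D(X)={1,3,5}: no change => not a revision
Constraint 2 (X < U) on D(X)={1,3,5} D(U)={1,2,3,4,5}: X {1,3,5}->{1,3}; U {1,2,3,4,5}->{2,3,4,5} => REVISION
Constraint 3 (X + V = U) on D(X)={1,3} D(V)={1,2,3,4,5} D(U)={2,3,4,5}: V {1,2,3,4,5}->{1,2,3,4} => REVISION
Total revisions = 2

Answer: 2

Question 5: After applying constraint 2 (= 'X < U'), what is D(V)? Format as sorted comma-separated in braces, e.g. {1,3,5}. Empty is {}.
Constraint 1 (V != X) on D(V)={1,2,3,4,5} D(X)={1,3,5}: no change
Constraint 2 (X < U) on D(X)={1,3,5} D(U)={1,2,3,4,5}: X {1,3,5}->{1,3}; U {1,2,3,4,5}->{2,3,4,5}
So after constraint 2: D(V) = {1,2,3,4,5}

Answer: {1,2,3,4,5}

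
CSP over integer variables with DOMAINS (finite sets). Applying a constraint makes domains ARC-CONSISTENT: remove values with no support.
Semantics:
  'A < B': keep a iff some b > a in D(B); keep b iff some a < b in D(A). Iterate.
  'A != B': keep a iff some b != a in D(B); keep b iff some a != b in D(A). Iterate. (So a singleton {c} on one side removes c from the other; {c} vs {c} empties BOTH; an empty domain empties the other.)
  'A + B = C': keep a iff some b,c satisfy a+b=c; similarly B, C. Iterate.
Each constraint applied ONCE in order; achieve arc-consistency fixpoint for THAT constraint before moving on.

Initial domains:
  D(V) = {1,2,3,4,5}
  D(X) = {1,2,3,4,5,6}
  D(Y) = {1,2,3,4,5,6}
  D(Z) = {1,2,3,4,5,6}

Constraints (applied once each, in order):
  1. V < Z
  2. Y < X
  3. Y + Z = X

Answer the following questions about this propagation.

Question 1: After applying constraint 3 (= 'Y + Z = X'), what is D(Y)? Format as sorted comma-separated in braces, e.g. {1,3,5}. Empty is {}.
Constraint 1 (V < Z) on D(V)={1,2,3,4,5} D(Z)={1,2,3,4,5,6}: Z {1,2,3,4,5,6}->{2,3,4,5,6}
Constraint 2 (Y < X) on D(Y)={1,2,3,4,5,6} D(X)={1,2,3,4,5,6}: Y {1,2,3,4,5,6}->{1,2,3,4,5}; X {1,2,3,4,5,6}->{2,3,4,5,6}
Constraint 3 (Y + Z = X) on D(Y)={1,2,3,4,5} D(Z)={2,3,4,5,6} D(X)={2,3,4,5,6}: Y {1,2,3,4,5}->{1,2,3,4}; Z {2,3,4,5,6}->{2,3,4,5}; X {2,3,4,5,6}->{3,4,5,6}
So after constraint 3: D(Y) = {1,2,3,4}

Answer: {1,2,3,4}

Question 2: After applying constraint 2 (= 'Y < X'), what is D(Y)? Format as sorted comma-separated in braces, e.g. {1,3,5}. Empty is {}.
Answer: {1,2,3,4,5}

Derivation:
Constraint 1 (V < Z) on D(V)={1,2,3,4,5} D(Z)={1,2,3,4,5,6}: Z {1,2,3,4,5,6}->{2,3,4,5,6}
Constraint 2 (Y < X) on D(Y)={1,2,3,4,5,6} D(X)={1,2,3,4,5,6}: Y {1,2,3,4,5,6}->{1,2,3,4,5}; X {1,2,3,4,5,6}->{2,3,4,5,6}
So after constraint 2: D(Y) = {1,2,3,4,5}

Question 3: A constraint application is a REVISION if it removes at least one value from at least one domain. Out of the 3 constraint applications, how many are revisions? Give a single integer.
Answer: 3

Derivation:
Constraint 1 (V < Z) on D(V)={1,2,3,4,5} D(Z)={1,2,3,4,5,6}: Z {1,2,3,4,5,6}->{2,3,4,5,6} => REVISION
Constraint 2 (Y < X) on D(Y)={1,2,3,4,5,6} D(X)={1,2,3,4,5,6}: Y {1,2,3,4,5,6}->{1,2,3,4,5}; X {1,2,3,4,5,6}->{2,3,4,5,6} => REVISION
Constraint 3 (Y + Z = X) on D(Y)={1,2,3,4,5} D(Z)={2,3,4,5,6} D(X)={2,3,4,5,6}: Y {1,2,3,4,5}->{1,2,3,4}; Z {2,3,4,5,6}->{2,3,4,5}; X {2,3,4,5,6}->{3,4,5,6} => REVISION
Total revisions = 3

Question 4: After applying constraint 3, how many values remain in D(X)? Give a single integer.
Answer: 4

Derivation:
Constraint 1 (V < Z) on D(V)={1,2,3,4,5} D(Z)={1,2,3,4,5,6}: Z {1,2,3,4,5,6}->{2,3,4,5,6}
Constraint 2 (Y < X) on D(Y)={1,2,3,4,5,6} D(X)={1,2,3,4,5,6}: Y {1,2,3,4,5,6}->{1,2,3,4,5}; X {1,2,3,4,5,6}->{2,3,4,5,6}
Constraint 3 (Y + Z = X) on D(Y)={1,2,3,4,5} D(Z)={2,3,4,5,6} D(X)={2,3,4,5,6}: Y {1,2,3,4,5}->{1,2,3,4}; Z {2,3,4,5,6}->{2,3,4,5}; X {2,3,4,5,6}->{3,4,5,6}
So after constraint 3: D(X)={3,4,5,6}, size = 4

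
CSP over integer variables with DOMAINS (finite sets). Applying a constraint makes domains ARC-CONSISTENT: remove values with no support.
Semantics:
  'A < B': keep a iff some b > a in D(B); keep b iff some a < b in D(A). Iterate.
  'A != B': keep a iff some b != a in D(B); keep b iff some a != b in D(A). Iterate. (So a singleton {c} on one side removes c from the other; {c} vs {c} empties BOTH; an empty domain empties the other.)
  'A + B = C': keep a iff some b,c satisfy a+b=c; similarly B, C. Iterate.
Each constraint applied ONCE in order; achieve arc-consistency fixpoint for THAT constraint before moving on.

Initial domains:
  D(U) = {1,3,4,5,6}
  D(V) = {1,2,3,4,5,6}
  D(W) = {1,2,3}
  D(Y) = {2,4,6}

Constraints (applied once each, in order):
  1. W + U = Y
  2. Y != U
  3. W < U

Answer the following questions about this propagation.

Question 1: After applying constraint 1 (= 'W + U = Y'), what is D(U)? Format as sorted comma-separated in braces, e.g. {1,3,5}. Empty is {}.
Answer: {1,3,4,5}

Derivation:
Constraint 1 (W + U = Y) on D(W)={1,2,3} D(U)={1,3,4,5,6} D(Y)={2,4,6}: U {1,3,4,5,6}->{1,3,4,5}
So after constraint 1: D(U) = {1,3,4,5}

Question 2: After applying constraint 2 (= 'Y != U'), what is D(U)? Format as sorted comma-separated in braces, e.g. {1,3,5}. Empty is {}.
Answer: {1,3,4,5}

Derivation:
Constraint 1 (W + U = Y) on D(W)={1,2,3} D(U)={1,3,4,5,6} D(Y)={2,4,6}: U {1,3,4,5,6}->{1,3,4,5}
Constraint 2 (Y != U) on D(Y)={2,4,6} D(U)={1,3,4,5}: no change
So after constraint 2: D(U) = {1,3,4,5}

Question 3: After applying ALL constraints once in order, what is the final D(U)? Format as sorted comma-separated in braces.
Constraint 1 (W + U = Y) on D(W)={1,2,3} D(U)={1,3,4,5,6} D(Y)={2,4,6}: U {1,3,4,5,6}->{1,3,4,5}
Constraint 2 (Y != U) on D(Y)={2,4,6} D(U)={1,3,4,5}: no change
Constraint 3 (W < U) on D(W)={1,2,3} D(U)={1,3,4,5}: U {1,3,4,5}->{3,4,5}
So after all 3 constraints: D(U) = {3,4,5}

Answer: {3,4,5}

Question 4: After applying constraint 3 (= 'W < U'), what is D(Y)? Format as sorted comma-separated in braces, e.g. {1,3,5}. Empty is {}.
Constraint 1 (W + U = Y) on D(W)={1,2,3} D(U)={1,3,4,5,6} D(Y)={2,4,6}: U {1,3,4,5,6}->{1,3,4,5}
Constraint 2 (Y != U) on D(Y)={2,4,6} D(U)={1,3,4,5}: no change
Constraint 3 (W < U) on D(W)={1,2,3} D(U)={1,3,4,5}: U {1,3,4,5}->{3,4,5}
So after constraint 3: D(Y) = {2,4,6}

Answer: {2,4,6}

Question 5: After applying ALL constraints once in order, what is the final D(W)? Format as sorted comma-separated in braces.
Constraint 1 (W + U = Y) on D(W)={1,2,3} D(U)={1,3,4,5,6} D(Y)={2,4,6}: U {1,3,4,5,6}->{1,3,4,5}
Constraint 2 (Y != U) on D(Y)={2,4,6} D(U)={1,3,4,5}: no change
Constraint 3 (W < U) on D(W)={1,2,3} D(U)={1,3,4,5}: U {1,3,4,5}->{3,4,5}
So after all 3 constraints: D(W) = {1,2,3}

Answer: {1,2,3}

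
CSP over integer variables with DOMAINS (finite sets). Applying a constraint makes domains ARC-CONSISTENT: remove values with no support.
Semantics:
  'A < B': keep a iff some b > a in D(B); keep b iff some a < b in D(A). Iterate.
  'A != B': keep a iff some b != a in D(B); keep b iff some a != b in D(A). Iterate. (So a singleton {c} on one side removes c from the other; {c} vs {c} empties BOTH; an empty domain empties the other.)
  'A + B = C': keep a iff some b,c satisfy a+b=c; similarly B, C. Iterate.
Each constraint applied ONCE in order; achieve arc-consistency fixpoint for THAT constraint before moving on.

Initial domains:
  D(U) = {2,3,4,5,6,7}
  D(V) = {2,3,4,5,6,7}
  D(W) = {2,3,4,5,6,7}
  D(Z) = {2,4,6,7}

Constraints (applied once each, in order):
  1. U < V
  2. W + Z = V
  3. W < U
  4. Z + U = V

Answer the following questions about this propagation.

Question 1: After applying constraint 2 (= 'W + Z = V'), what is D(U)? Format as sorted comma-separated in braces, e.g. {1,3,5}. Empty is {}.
Constraint 1 (U < V) on D(U)={2,3,4,5,6,7} D(V)={2,3,4,5,6,7}: U {2,3,4,5,6,7}->{2,3,4,5,6}; V {2,3,4,5,6,7}->{3,4,5,6,7}
Constraint 2 (W + Z = V) on D(W)={2,3,4,5,6,7} D(Z)={2,4,6,7} D(V)={3,4,5,6,7}: W {2,3,4,5,6,7}->{2,3,4,5}; Z {2,4,6,7}->{2,4}; V {3,4,5,6,7}->{4,5,6,7}
So after constraint 2: D(U) = {2,3,4,5,6}

Answer: {2,3,4,5,6}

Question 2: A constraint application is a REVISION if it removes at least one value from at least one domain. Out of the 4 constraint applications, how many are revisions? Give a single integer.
Constraint 1 (U < V) on D(U)={2,3,4,5,6,7} D(V)={2,3,4,5,6,7}: U {2,3,4,5,6,7}->{2,3,4,5,6}; V {2,3,4,5,6,7}->{3,4,5,6,7} => REVISION
Constraint 2 (W + Z = V) on D(W)={2,3,4,5,6,7} D(Z)={2,4,6,7} D(V)={3,4,5,6,7}: W {2,3,4,5,6,7}->{2,3,4,5}; Z {2,4,6,7}->{2,4}; V {3,4,5,6,7}->{4,5,6,7} => REVISION
Constraint 3 (W < U) on D(W)={2,3,4,5} D(U)={2,3,4,5,6}: U {2,3,4,5,6}->{3,4,5,6} => REVISION
Constraint 4 (Z + U = V) on D(Z)={2,4} D(U)={3,4,5,6} D(V)={4,5,6,7}: U {3,4,5,6}->{3,4,5}; V {4,5,6,7}->{5,6,7} => REVISION
Total revisions = 4

Answer: 4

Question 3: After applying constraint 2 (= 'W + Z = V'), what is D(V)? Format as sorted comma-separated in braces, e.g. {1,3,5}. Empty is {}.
Constraint 1 (U < V) on D(U)={2,3,4,5,6,7} D(V)={2,3,4,5,6,7}: U {2,3,4,5,6,7}->{2,3,4,5,6}; V {2,3,4,5,6,7}->{3,4,5,6,7}
Constraint 2 (W + Z = V) on D(W)={2,3,4,5,6,7} D(Z)={2,4,6,7} D(V)={3,4,5,6,7}: W {2,3,4,5,6,7}->{2,3,4,5}; Z {2,4,6,7}->{2,4}; V {3,4,5,6,7}->{4,5,6,7}
So after constraint 2: D(V) = {4,5,6,7}

Answer: {4,5,6,7}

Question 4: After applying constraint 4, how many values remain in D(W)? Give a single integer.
Answer: 4

Derivation:
Constraint 1 (U < V) on D(U)={2,3,4,5,6,7} D(V)={2,3,4,5,6,7}: U {2,3,4,5,6,7}->{2,3,4,5,6}; V {2,3,4,5,6,7}->{3,4,5,6,7}
Constraint 2 (W + Z = V) on D(W)={2,3,4,5,6,7} D(Z)={2,4,6,7} D(V)={3,4,5,6,7}: W {2,3,4,5,6,7}->{2,3,4,5}; Z {2,4,6,7}->{2,4}; V {3,4,5,6,7}->{4,5,6,7}
Constraint 3 (W < U) on D(W)={2,3,4,5} D(U)={2,3,4,5,6}: U {2,3,4,5,6}->{3,4,5,6}
Constraint 4 (Z + U = V) on D(Z)={2,4} D(U)={3,4,5,6} D(V)={4,5,6,7}: U {3,4,5,6}->{3,4,5}; V {4,5,6,7}->{5,6,7}
So after constraint 4: D(W)={2,3,4,5}, size = 4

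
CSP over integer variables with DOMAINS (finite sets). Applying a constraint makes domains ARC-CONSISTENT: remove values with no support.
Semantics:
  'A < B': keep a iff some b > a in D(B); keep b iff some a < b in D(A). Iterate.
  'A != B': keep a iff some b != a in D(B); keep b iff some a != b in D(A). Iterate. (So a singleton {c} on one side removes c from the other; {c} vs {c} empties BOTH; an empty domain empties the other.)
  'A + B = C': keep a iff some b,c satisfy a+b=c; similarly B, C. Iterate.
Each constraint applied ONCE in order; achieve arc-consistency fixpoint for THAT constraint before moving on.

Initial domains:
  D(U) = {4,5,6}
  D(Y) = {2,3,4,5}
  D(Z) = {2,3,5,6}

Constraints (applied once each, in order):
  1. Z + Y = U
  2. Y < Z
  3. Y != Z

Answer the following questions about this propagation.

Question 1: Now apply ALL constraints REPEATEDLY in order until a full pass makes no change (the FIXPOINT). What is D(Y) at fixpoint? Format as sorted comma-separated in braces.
Answer: {2}

Derivation:
pass 0 (initial): D(Y)={2,3,4,5}
pass 1: Y {2,3,4,5}->{2}; Z {2,3,5,6}->{3}
pass 2: U {4,5,6}->{5}
pass 3: no change
Fixpoint after 3 passes: D(Y) = {2}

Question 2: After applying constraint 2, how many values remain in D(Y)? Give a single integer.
Answer: 1

Derivation:
Constraint 1 (Z + Y = U) on D(Z)={2,3,5,6} D(Y)={2,3,4,5} D(U)={4,5,6}: Z {2,3,5,6}->{2,3}; Y {2,3,4,5}->{2,3,4}
Constraint 2 (Y < Z) on D(Y)={2,3,4} D(Z)={2,3}: Y {2,3,4}->{2}; Z {2,3}->{3}
So after constraint 2: D(Y)={2}, size = 1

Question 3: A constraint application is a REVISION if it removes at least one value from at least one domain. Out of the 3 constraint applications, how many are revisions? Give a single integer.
Constraint 1 (Z + Y = U) on D(Z)={2,3,5,6} D(Y)={2,3,4,5} D(U)={4,5,6}: Z {2,3,5,6}->{2,3}; Y {2,3,4,5}->{2,3,4} => REVISION
Constraint 2 (Y < Z) on D(Y)={2,3,4} D(Z)={2,3}: Y {2,3,4}->{2}; Z {2,3}->{3} => REVISION
Constraint 3 (Y != Z) on D(Y)={2} D(Z)={3}: no change => not a revision
Total revisions = 2

Answer: 2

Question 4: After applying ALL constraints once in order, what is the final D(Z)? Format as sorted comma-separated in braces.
Answer: {3}

Derivation:
Constraint 1 (Z + Y = U) on D(Z)={2,3,5,6} D(Y)={2,3,4,5} D(U)={4,5,6}: Z {2,3,5,6}->{2,3}; Y {2,3,4,5}->{2,3,4}
Constraint 2 (Y < Z) on D(Y)={2,3,4} D(Z)={2,3}: Y {2,3,4}->{2}; Z {2,3}->{3}
Constraint 3 (Y != Z) on D(Y)={2} D(Z)={3}: no change
So after all 3 constraints: D(Z) = {3}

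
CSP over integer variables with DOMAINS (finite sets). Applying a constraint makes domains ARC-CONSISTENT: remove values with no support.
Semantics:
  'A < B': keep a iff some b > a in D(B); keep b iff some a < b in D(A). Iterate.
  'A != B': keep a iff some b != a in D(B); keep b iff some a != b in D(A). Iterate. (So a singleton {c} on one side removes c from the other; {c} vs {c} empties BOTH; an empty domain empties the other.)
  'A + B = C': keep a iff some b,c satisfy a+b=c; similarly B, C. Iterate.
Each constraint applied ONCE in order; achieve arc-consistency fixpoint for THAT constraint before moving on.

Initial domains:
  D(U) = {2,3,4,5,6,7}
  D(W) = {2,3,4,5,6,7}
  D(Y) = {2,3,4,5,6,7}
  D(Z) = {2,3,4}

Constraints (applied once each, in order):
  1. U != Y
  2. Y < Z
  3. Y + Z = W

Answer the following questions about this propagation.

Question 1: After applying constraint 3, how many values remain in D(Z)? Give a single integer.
Constraint 1 (U != Y) on D(U)={2,3,4,5,6,7} D(Y)={2,3,4,5,6,7}: no change
Constraint 2 (Y < Z) on D(Y)={2,3,4,5,6,7} D(Z)={2,3,4}: Y {2,3,4,5,6,7}->{2,3}; Z {2,3,4}->{3,4}
Constraint 3 (Y + Z = W) on D(Y)={2,3} D(Z)={3,4} D(W)={2,3,4,5,6,7}: W {2,3,4,5,6,7}->{5,6,7}
So after constraint 3: D(Z)={3,4}, size = 2

Answer: 2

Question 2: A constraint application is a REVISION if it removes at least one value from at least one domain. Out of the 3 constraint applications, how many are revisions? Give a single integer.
Answer: 2

Derivation:
Constraint 1 (U != Y) on D(U)={2,3,4,5,6,7} D(Y)={2,3,4,5,6,7}: no change => not a revision
Constraint 2 (Y < Z) on D(Y)={2,3,4,5,6,7} D(Z)={2,3,4}: Y {2,3,4,5,6,7}->{2,3}; Z {2,3,4}->{3,4} => REVISION
Constraint 3 (Y + Z = W) on D(Y)={2,3} D(Z)={3,4} D(W)={2,3,4,5,6,7}: W {2,3,4,5,6,7}->{5,6,7} => REVISION
Total revisions = 2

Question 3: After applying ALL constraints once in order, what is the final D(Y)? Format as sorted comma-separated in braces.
Answer: {2,3}

Derivation:
Constraint 1 (U != Y) on D(U)={2,3,4,5,6,7} D(Y)={2,3,4,5,6,7}: no change
Constraint 2 (Y < Z) on D(Y)={2,3,4,5,6,7} D(Z)={2,3,4}: Y {2,3,4,5,6,7}->{2,3}; Z {2,3,4}->{3,4}
Constraint 3 (Y + Z = W) on D(Y)={2,3} D(Z)={3,4} D(W)={2,3,4,5,6,7}: W {2,3,4,5,6,7}->{5,6,7}
So after all 3 constraints: D(Y) = {2,3}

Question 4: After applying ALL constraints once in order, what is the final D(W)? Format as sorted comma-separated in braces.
Answer: {5,6,7}

Derivation:
Constraint 1 (U != Y) on D(U)={2,3,4,5,6,7} D(Y)={2,3,4,5,6,7}: no change
Constraint 2 (Y < Z) on D(Y)={2,3,4,5,6,7} D(Z)={2,3,4}: Y {2,3,4,5,6,7}->{2,3}; Z {2,3,4}->{3,4}
Constraint 3 (Y + Z = W) on D(Y)={2,3} D(Z)={3,4} D(W)={2,3,4,5,6,7}: W {2,3,4,5,6,7}->{5,6,7}
So after all 3 constraints: D(W) = {5,6,7}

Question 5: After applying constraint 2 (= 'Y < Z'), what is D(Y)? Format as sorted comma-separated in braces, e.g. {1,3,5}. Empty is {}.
Constraint 1 (U != Y) on D(U)={2,3,4,5,6,7} D(Y)={2,3,4,5,6,7}: no change
Constraint 2 (Y < Z) on D(Y)={2,3,4,5,6,7} D(Z)={2,3,4}: Y {2,3,4,5,6,7}->{2,3}; Z {2,3,4}->{3,4}
So after constraint 2: D(Y) = {2,3}

Answer: {2,3}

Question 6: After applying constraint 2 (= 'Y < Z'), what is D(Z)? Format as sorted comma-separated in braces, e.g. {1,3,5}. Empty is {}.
Answer: {3,4}

Derivation:
Constraint 1 (U != Y) on D(U)={2,3,4,5,6,7} D(Y)={2,3,4,5,6,7}: no change
Constraint 2 (Y < Z) on D(Y)={2,3,4,5,6,7} D(Z)={2,3,4}: Y {2,3,4,5,6,7}->{2,3}; Z {2,3,4}->{3,4}
So after constraint 2: D(Z) = {3,4}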